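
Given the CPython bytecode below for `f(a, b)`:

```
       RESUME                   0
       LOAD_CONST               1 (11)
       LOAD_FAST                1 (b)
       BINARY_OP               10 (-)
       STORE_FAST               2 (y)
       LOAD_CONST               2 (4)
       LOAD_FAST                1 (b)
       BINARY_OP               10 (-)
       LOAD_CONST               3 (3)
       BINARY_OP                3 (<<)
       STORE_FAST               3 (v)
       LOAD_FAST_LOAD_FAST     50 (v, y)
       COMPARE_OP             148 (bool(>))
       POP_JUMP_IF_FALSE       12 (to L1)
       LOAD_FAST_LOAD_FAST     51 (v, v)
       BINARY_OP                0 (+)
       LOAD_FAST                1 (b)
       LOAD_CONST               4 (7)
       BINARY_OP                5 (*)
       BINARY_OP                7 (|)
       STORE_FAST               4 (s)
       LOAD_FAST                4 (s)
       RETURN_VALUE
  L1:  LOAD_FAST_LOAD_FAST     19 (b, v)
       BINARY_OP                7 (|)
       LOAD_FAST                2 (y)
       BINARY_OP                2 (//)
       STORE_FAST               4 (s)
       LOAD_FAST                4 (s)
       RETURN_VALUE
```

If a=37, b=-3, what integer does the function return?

-5

LOAD_CONST → push 11. Stack: [11]
LOAD_FAST b → push -3. Stack: [11, -3]
BINARY_OP - → 11 - -3 = 14. Stack: [14]
STORE_FAST y → y=14. Stack: []
LOAD_CONST → push 4. Stack: [4]
LOAD_FAST b → push -3. Stack: [4, -3]
BINARY_OP - → 4 - -3 = 7. Stack: [7]
LOAD_CONST → push 3. Stack: [7, 3]
BINARY_OP << → 7 << 3 = 56. Stack: [56]
STORE_FAST v → v=56. Stack: []
LOAD_FAST_LOAD_FAST v,y → push 56,14. Stack: [56, 14]
COMPARE_OP bool(>) → 56 vs 14 = True. Stack: [True]
POP_JUMP_IF_FALSE → pop True; no jump. Stack: []
LOAD_FAST_LOAD_FAST v,v → push 56,56. Stack: [56, 56]
BINARY_OP + → 56 + 56 = 112. Stack: [112]
LOAD_FAST b → push -3. Stack: [112, -3]
LOAD_CONST → push 7. Stack: [112, -3, 7]
BINARY_OP * → -3 * 7 = -21. Stack: [112, -21]
BINARY_OP | → 112 | -21 = -5. Stack: [-5]
STORE_FAST s → s=-5. Stack: []
LOAD_FAST s → push -5. Stack: [-5]
RETURN_VALUE → return -5.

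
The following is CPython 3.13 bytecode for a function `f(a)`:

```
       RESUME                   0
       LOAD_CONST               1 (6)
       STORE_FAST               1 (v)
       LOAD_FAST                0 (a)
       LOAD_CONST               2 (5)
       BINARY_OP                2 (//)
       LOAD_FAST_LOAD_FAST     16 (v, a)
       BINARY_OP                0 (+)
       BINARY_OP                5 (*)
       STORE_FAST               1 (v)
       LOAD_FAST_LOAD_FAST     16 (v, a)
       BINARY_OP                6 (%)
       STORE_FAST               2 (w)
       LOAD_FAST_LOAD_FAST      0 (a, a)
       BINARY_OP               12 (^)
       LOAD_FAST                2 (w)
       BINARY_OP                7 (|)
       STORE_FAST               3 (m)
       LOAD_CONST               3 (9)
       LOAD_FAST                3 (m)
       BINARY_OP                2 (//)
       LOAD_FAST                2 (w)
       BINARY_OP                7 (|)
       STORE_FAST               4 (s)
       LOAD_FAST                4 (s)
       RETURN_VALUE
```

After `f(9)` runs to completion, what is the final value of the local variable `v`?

LOAD_CONST → push 6. Stack: [6]
STORE_FAST v → v=6. Stack: []
LOAD_FAST a → push 9. Stack: [9]
LOAD_CONST → push 5. Stack: [9, 5]
BINARY_OP // → 9 // 5 = 1. Stack: [1]
LOAD_FAST_LOAD_FAST v,a → push 6,9. Stack: [1, 6, 9]
BINARY_OP + → 6 + 9 = 15. Stack: [1, 15]
BINARY_OP * → 1 * 15 = 15. Stack: [15]
STORE_FAST v → v=15. Stack: []
LOAD_FAST_LOAD_FAST v,a → push 15,9. Stack: [15, 9]
BINARY_OP % → 15 % 9 = 6. Stack: [6]
STORE_FAST w → w=6. Stack: []
LOAD_FAST_LOAD_FAST a,a → push 9,9. Stack: [9, 9]
BINARY_OP ^ → 9 ^ 9 = 0. Stack: [0]
LOAD_FAST w → push 6. Stack: [0, 6]
BINARY_OP | → 0 | 6 = 6. Stack: [6]
STORE_FAST m → m=6. Stack: []
LOAD_CONST → push 9. Stack: [9]
LOAD_FAST m → push 6. Stack: [9, 6]
BINARY_OP // → 9 // 6 = 1. Stack: [1]
LOAD_FAST w → push 6. Stack: [1, 6]
BINARY_OP | → 1 | 6 = 7. Stack: [7]
STORE_FAST s → s=7. Stack: []
LOAD_FAST s → push 7. Stack: [7]
RETURN_VALUE → return 7.

15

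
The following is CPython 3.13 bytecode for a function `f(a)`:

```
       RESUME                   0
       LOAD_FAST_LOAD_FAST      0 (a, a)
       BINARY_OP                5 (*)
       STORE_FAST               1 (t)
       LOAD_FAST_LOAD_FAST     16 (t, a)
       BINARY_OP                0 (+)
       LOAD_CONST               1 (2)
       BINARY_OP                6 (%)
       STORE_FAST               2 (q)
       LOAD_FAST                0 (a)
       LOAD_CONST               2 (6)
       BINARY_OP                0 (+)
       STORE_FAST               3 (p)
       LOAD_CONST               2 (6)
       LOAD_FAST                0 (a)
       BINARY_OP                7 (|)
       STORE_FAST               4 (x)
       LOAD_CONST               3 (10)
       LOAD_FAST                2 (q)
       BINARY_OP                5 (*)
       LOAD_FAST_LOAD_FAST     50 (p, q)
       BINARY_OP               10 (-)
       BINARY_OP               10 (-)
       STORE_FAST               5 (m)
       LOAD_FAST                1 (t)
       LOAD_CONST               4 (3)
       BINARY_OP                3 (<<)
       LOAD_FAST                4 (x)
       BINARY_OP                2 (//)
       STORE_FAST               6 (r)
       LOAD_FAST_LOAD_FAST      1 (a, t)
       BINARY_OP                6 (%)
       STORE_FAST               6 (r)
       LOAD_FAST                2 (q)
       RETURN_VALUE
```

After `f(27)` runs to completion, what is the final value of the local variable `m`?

LOAD_FAST_LOAD_FAST a,a → push 27,27. Stack: [27, 27]
BINARY_OP * → 27 * 27 = 729. Stack: [729]
STORE_FAST t → t=729. Stack: []
LOAD_FAST_LOAD_FAST t,a → push 729,27. Stack: [729, 27]
BINARY_OP + → 729 + 27 = 756. Stack: [756]
LOAD_CONST → push 2. Stack: [756, 2]
BINARY_OP % → 756 % 2 = 0. Stack: [0]
STORE_FAST q → q=0. Stack: []
LOAD_FAST a → push 27. Stack: [27]
LOAD_CONST → push 6. Stack: [27, 6]
BINARY_OP + → 27 + 6 = 33. Stack: [33]
STORE_FAST p → p=33. Stack: []
LOAD_CONST → push 6. Stack: [6]
LOAD_FAST a → push 27. Stack: [6, 27]
BINARY_OP | → 6 | 27 = 31. Stack: [31]
STORE_FAST x → x=31. Stack: []
LOAD_CONST → push 10. Stack: [10]
LOAD_FAST q → push 0. Stack: [10, 0]
BINARY_OP * → 10 * 0 = 0. Stack: [0]
LOAD_FAST_LOAD_FAST p,q → push 33,0. Stack: [0, 33, 0]
BINARY_OP - → 33 - 0 = 33. Stack: [0, 33]
BINARY_OP - → 0 - 33 = -33. Stack: [-33]
STORE_FAST m → m=-33. Stack: []
LOAD_FAST t → push 729. Stack: [729]
LOAD_CONST → push 3. Stack: [729, 3]
BINARY_OP << → 729 << 3 = 5832. Stack: [5832]
LOAD_FAST x → push 31. Stack: [5832, 31]
BINARY_OP // → 5832 // 31 = 188. Stack: [188]
STORE_FAST r → r=188. Stack: []
LOAD_FAST_LOAD_FAST a,t → push 27,729. Stack: [27, 729]
BINARY_OP % → 27 % 729 = 27. Stack: [27]
STORE_FAST r → r=27. Stack: []
LOAD_FAST q → push 0. Stack: [0]
RETURN_VALUE → return 0.

-33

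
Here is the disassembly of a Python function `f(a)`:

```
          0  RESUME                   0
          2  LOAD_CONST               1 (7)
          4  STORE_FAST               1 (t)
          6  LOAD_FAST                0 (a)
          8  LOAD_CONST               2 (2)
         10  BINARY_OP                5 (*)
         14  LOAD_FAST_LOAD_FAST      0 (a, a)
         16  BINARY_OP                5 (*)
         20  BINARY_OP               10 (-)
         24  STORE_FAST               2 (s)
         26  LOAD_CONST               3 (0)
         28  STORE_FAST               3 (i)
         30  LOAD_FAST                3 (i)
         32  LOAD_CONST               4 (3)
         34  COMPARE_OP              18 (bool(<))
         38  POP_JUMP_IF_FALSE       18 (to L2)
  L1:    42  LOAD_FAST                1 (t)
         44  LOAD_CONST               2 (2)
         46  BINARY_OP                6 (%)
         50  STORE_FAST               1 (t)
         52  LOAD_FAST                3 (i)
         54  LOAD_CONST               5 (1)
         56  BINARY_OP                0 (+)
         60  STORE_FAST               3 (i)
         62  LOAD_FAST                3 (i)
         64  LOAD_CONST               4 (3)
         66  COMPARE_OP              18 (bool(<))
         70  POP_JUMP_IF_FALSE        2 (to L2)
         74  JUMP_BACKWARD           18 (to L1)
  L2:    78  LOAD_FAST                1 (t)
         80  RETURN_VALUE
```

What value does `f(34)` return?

LOAD_CONST → push 7. Stack: [7]
STORE_FAST t → t=7. Stack: []
LOAD_FAST a → push 34. Stack: [34]
LOAD_CONST → push 2. Stack: [34, 2]
BINARY_OP * → 34 * 2 = 68. Stack: [68]
LOAD_FAST_LOAD_FAST a,a → push 34,34. Stack: [68, 34, 34]
BINARY_OP * → 34 * 34 = 1156. Stack: [68, 1156]
BINARY_OP - → 68 - 1156 = -1088. Stack: [-1088]
STORE_FAST s → s=-1088. Stack: []
LOAD_CONST → push 0. Stack: [0]
STORE_FAST i → i=0. Stack: []
LOAD_FAST i → push 0. Stack: [0]
LOAD_CONST → push 3. Stack: [0, 3]
COMPARE_OP bool(<) → 0 vs 3 = True. Stack: [True]
POP_JUMP_IF_FALSE → pop True; no jump. Stack: []
LOAD_FAST t → push 7. Stack: [7]
LOAD_CONST → push 2. Stack: [7, 2]
BINARY_OP % → 7 % 2 = 1. Stack: [1]
STORE_FAST t → t=1. Stack: []
LOAD_FAST i → push 0. Stack: [0]
LOAD_CONST → push 1. Stack: [0, 1]
BINARY_OP + → 0 + 1 = 1. Stack: [1]
STORE_FAST i → i=1. Stack: []
LOAD_FAST i → push 1. Stack: [1]
LOAD_CONST → push 3. Stack: [1, 3]
COMPARE_OP bool(<) → 1 vs 3 = True. Stack: [True]
POP_JUMP_IF_FALSE → pop True; no jump. Stack: []
LOAD_FAST t → push 1. Stack: [1]
LOAD_CONST → push 2. Stack: [1, 2]
BINARY_OP % → 1 % 2 = 1. Stack: [1]
STORE_FAST t → t=1. Stack: []
LOAD_FAST i → push 1. Stack: [1]
LOAD_CONST → push 1. Stack: [1, 1]
BINARY_OP + → 1 + 1 = 2. Stack: [2]
STORE_FAST i → i=2. Stack: []
LOAD_FAST i → push 2. Stack: [2]
LOAD_CONST → push 3. Stack: [2, 3]
COMPARE_OP bool(<) → 2 vs 3 = True. Stack: [True]
POP_JUMP_IF_FALSE → pop True; no jump. Stack: []
LOAD_FAST t → push 1. Stack: [1]
LOAD_CONST → push 2. Stack: [1, 2]
BINARY_OP % → 1 % 2 = 1. Stack: [1]
STORE_FAST t → t=1. Stack: []
LOAD_FAST i → push 2. Stack: [2]
LOAD_CONST → push 1. Stack: [2, 1]
BINARY_OP + → 2 + 1 = 3. Stack: [3]
STORE_FAST i → i=3. Stack: []
LOAD_FAST i → push 3. Stack: [3]
LOAD_CONST → push 3. Stack: [3, 3]
COMPARE_OP bool(<) → 3 vs 3 = False. Stack: [False]
POP_JUMP_IF_FALSE → pop False; jump. Stack: []
LOAD_FAST t → push 1. Stack: [1]
RETURN_VALUE → return 1.

1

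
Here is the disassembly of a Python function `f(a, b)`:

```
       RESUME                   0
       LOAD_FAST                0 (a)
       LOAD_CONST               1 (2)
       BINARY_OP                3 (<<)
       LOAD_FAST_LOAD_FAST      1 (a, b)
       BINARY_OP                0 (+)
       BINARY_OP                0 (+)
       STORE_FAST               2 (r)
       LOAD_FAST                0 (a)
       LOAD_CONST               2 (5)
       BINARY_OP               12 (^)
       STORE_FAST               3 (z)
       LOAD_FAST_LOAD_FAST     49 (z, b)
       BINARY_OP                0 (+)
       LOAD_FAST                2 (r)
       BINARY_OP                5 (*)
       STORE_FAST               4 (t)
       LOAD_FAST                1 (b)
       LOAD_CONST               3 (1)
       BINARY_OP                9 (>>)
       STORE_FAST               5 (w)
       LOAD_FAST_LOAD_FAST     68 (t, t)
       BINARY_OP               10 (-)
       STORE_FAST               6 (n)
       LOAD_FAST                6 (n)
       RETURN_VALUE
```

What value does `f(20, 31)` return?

LOAD_FAST a → push 20. Stack: [20]
LOAD_CONST → push 2. Stack: [20, 2]
BINARY_OP << → 20 << 2 = 80. Stack: [80]
LOAD_FAST_LOAD_FAST a,b → push 20,31. Stack: [80, 20, 31]
BINARY_OP + → 20 + 31 = 51. Stack: [80, 51]
BINARY_OP + → 80 + 51 = 131. Stack: [131]
STORE_FAST r → r=131. Stack: []
LOAD_FAST a → push 20. Stack: [20]
LOAD_CONST → push 5. Stack: [20, 5]
BINARY_OP ^ → 20 ^ 5 = 17. Stack: [17]
STORE_FAST z → z=17. Stack: []
LOAD_FAST_LOAD_FAST z,b → push 17,31. Stack: [17, 31]
BINARY_OP + → 17 + 31 = 48. Stack: [48]
LOAD_FAST r → push 131. Stack: [48, 131]
BINARY_OP * → 48 * 131 = 6288. Stack: [6288]
STORE_FAST t → t=6288. Stack: []
LOAD_FAST b → push 31. Stack: [31]
LOAD_CONST → push 1. Stack: [31, 1]
BINARY_OP >> → 31 >> 1 = 15. Stack: [15]
STORE_FAST w → w=15. Stack: []
LOAD_FAST_LOAD_FAST t,t → push 6288,6288. Stack: [6288, 6288]
BINARY_OP - → 6288 - 6288 = 0. Stack: [0]
STORE_FAST n → n=0. Stack: []
LOAD_FAST n → push 0. Stack: [0]
RETURN_VALUE → return 0.

0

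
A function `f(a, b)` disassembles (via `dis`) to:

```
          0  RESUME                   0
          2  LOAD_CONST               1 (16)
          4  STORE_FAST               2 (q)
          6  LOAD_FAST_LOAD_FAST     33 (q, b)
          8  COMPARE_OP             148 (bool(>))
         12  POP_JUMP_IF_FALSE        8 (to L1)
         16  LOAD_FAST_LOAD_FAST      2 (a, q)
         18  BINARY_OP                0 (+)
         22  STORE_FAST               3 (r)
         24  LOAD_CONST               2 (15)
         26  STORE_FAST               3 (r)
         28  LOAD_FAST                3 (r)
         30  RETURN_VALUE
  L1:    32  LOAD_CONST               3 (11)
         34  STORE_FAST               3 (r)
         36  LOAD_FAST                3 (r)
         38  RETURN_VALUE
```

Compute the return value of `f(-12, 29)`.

LOAD_CONST → push 16. Stack: [16]
STORE_FAST q → q=16. Stack: []
LOAD_FAST_LOAD_FAST q,b → push 16,29. Stack: [16, 29]
COMPARE_OP bool(>) → 16 vs 29 = False. Stack: [False]
POP_JUMP_IF_FALSE → pop False; jump. Stack: []
LOAD_CONST → push 11. Stack: [11]
STORE_FAST r → r=11. Stack: []
LOAD_FAST r → push 11. Stack: [11]
RETURN_VALUE → return 11.

11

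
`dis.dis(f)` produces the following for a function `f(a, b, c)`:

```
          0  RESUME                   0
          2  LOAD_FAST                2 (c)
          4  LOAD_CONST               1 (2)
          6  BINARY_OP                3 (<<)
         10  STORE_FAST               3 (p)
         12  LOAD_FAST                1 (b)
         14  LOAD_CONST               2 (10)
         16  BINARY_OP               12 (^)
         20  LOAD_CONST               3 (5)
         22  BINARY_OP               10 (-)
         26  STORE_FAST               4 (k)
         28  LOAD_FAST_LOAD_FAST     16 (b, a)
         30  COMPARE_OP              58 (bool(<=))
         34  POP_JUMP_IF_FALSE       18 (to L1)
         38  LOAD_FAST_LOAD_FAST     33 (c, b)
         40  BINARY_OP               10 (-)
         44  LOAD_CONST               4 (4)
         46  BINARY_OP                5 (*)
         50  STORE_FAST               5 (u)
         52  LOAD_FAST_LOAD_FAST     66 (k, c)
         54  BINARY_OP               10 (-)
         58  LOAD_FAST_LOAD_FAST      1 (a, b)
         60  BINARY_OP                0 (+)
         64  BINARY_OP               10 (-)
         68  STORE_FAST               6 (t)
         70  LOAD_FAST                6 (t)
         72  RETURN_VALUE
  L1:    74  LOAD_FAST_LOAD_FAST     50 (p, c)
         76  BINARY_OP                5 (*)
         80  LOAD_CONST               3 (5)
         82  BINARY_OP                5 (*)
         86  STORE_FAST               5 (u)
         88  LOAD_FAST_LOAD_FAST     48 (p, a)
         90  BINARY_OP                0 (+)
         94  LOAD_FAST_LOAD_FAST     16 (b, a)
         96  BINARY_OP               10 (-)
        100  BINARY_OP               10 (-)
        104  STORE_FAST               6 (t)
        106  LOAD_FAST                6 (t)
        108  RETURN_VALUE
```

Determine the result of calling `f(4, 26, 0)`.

-18

LOAD_FAST c → push 0. Stack: [0]
LOAD_CONST → push 2. Stack: [0, 2]
BINARY_OP << → 0 << 2 = 0. Stack: [0]
STORE_FAST p → p=0. Stack: []
LOAD_FAST b → push 26. Stack: [26]
LOAD_CONST → push 10. Stack: [26, 10]
BINARY_OP ^ → 26 ^ 10 = 16. Stack: [16]
LOAD_CONST → push 5. Stack: [16, 5]
BINARY_OP - → 16 - 5 = 11. Stack: [11]
STORE_FAST k → k=11. Stack: []
LOAD_FAST_LOAD_FAST b,a → push 26,4. Stack: [26, 4]
COMPARE_OP bool(<=) → 26 vs 4 = False. Stack: [False]
POP_JUMP_IF_FALSE → pop False; jump. Stack: []
LOAD_FAST_LOAD_FAST p,c → push 0,0. Stack: [0, 0]
BINARY_OP * → 0 * 0 = 0. Stack: [0]
LOAD_CONST → push 5. Stack: [0, 5]
BINARY_OP * → 0 * 5 = 0. Stack: [0]
STORE_FAST u → u=0. Stack: []
LOAD_FAST_LOAD_FAST p,a → push 0,4. Stack: [0, 4]
BINARY_OP + → 0 + 4 = 4. Stack: [4]
LOAD_FAST_LOAD_FAST b,a → push 26,4. Stack: [4, 26, 4]
BINARY_OP - → 26 - 4 = 22. Stack: [4, 22]
BINARY_OP - → 4 - 22 = -18. Stack: [-18]
STORE_FAST t → t=-18. Stack: []
LOAD_FAST t → push -18. Stack: [-18]
RETURN_VALUE → return -18.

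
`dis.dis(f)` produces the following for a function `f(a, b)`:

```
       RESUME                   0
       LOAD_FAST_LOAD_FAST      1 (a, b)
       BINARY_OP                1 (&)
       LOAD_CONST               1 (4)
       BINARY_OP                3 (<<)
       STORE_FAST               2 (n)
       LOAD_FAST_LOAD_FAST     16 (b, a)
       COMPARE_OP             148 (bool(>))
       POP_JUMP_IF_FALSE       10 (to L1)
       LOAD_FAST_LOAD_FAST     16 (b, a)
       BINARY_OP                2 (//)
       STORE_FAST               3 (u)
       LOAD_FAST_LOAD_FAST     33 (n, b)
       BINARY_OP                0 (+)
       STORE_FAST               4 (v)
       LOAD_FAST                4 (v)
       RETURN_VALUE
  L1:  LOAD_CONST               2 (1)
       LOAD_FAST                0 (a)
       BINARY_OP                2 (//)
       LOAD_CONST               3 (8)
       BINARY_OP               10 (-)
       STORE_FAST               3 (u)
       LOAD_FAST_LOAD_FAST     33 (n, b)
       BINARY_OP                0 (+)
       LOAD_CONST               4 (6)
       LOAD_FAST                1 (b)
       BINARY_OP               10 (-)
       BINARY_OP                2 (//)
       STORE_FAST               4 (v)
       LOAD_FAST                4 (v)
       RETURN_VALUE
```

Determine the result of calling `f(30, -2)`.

LOAD_FAST_LOAD_FAST a,b → push 30,-2. Stack: [30, -2]
BINARY_OP & → 30 & -2 = 30. Stack: [30]
LOAD_CONST → push 4. Stack: [30, 4]
BINARY_OP << → 30 << 4 = 480. Stack: [480]
STORE_FAST n → n=480. Stack: []
LOAD_FAST_LOAD_FAST b,a → push -2,30. Stack: [-2, 30]
COMPARE_OP bool(>) → -2 vs 30 = False. Stack: [False]
POP_JUMP_IF_FALSE → pop False; jump. Stack: []
LOAD_CONST → push 1. Stack: [1]
LOAD_FAST a → push 30. Stack: [1, 30]
BINARY_OP // → 1 // 30 = 0. Stack: [0]
LOAD_CONST → push 8. Stack: [0, 8]
BINARY_OP - → 0 - 8 = -8. Stack: [-8]
STORE_FAST u → u=-8. Stack: []
LOAD_FAST_LOAD_FAST n,b → push 480,-2. Stack: [480, -2]
BINARY_OP + → 480 + -2 = 478. Stack: [478]
LOAD_CONST → push 6. Stack: [478, 6]
LOAD_FAST b → push -2. Stack: [478, 6, -2]
BINARY_OP - → 6 - -2 = 8. Stack: [478, 8]
BINARY_OP // → 478 // 8 = 59. Stack: [59]
STORE_FAST v → v=59. Stack: []
LOAD_FAST v → push 59. Stack: [59]
RETURN_VALUE → return 59.

59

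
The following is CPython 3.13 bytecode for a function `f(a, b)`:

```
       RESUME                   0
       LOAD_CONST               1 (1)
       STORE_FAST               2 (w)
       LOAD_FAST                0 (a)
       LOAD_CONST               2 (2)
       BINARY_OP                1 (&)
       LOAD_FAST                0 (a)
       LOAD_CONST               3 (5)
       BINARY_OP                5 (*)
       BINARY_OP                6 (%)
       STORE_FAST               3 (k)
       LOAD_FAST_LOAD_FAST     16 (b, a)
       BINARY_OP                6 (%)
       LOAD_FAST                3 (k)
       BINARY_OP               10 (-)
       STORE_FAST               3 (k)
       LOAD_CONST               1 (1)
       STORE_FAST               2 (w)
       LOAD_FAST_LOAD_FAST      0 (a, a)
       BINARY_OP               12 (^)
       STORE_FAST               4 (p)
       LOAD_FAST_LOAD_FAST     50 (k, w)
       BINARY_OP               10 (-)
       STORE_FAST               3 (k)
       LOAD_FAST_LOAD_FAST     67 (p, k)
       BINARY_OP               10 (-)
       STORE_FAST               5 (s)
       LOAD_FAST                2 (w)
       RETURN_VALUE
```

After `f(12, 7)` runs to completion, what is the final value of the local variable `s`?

-6

LOAD_CONST → push 1. Stack: [1]
STORE_FAST w → w=1. Stack: []
LOAD_FAST a → push 12. Stack: [12]
LOAD_CONST → push 2. Stack: [12, 2]
BINARY_OP & → 12 & 2 = 0. Stack: [0]
LOAD_FAST a → push 12. Stack: [0, 12]
LOAD_CONST → push 5. Stack: [0, 12, 5]
BINARY_OP * → 12 * 5 = 60. Stack: [0, 60]
BINARY_OP % → 0 % 60 = 0. Stack: [0]
STORE_FAST k → k=0. Stack: []
LOAD_FAST_LOAD_FAST b,a → push 7,12. Stack: [7, 12]
BINARY_OP % → 7 % 12 = 7. Stack: [7]
LOAD_FAST k → push 0. Stack: [7, 0]
BINARY_OP - → 7 - 0 = 7. Stack: [7]
STORE_FAST k → k=7. Stack: []
LOAD_CONST → push 1. Stack: [1]
STORE_FAST w → w=1. Stack: []
LOAD_FAST_LOAD_FAST a,a → push 12,12. Stack: [12, 12]
BINARY_OP ^ → 12 ^ 12 = 0. Stack: [0]
STORE_FAST p → p=0. Stack: []
LOAD_FAST_LOAD_FAST k,w → push 7,1. Stack: [7, 1]
BINARY_OP - → 7 - 1 = 6. Stack: [6]
STORE_FAST k → k=6. Stack: []
LOAD_FAST_LOAD_FAST p,k → push 0,6. Stack: [0, 6]
BINARY_OP - → 0 - 6 = -6. Stack: [-6]
STORE_FAST s → s=-6. Stack: []
LOAD_FAST w → push 1. Stack: [1]
RETURN_VALUE → return 1.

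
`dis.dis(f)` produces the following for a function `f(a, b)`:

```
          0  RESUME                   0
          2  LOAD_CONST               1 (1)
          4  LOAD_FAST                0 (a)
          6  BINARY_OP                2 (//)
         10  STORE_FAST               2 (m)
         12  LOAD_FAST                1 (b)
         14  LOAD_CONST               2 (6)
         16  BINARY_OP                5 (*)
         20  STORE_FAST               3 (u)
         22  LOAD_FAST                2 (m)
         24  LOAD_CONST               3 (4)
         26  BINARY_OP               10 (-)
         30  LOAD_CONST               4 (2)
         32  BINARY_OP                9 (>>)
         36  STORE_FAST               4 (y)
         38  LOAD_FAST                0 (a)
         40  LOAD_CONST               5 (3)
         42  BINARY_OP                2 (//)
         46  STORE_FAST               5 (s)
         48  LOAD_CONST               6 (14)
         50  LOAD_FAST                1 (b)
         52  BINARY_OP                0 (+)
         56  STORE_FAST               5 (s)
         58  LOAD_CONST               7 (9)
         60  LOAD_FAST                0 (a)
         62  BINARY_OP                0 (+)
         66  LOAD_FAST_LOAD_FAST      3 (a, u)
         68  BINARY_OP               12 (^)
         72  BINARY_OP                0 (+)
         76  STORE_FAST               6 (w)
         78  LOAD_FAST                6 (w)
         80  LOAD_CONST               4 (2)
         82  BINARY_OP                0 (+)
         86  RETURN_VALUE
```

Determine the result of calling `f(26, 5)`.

41

LOAD_CONST → push 1. Stack: [1]
LOAD_FAST a → push 26. Stack: [1, 26]
BINARY_OP // → 1 // 26 = 0. Stack: [0]
STORE_FAST m → m=0. Stack: []
LOAD_FAST b → push 5. Stack: [5]
LOAD_CONST → push 6. Stack: [5, 6]
BINARY_OP * → 5 * 6 = 30. Stack: [30]
STORE_FAST u → u=30. Stack: []
LOAD_FAST m → push 0. Stack: [0]
LOAD_CONST → push 4. Stack: [0, 4]
BINARY_OP - → 0 - 4 = -4. Stack: [-4]
LOAD_CONST → push 2. Stack: [-4, 2]
BINARY_OP >> → -4 >> 2 = -1. Stack: [-1]
STORE_FAST y → y=-1. Stack: []
LOAD_FAST a → push 26. Stack: [26]
LOAD_CONST → push 3. Stack: [26, 3]
BINARY_OP // → 26 // 3 = 8. Stack: [8]
STORE_FAST s → s=8. Stack: []
LOAD_CONST → push 14. Stack: [14]
LOAD_FAST b → push 5. Stack: [14, 5]
BINARY_OP + → 14 + 5 = 19. Stack: [19]
STORE_FAST s → s=19. Stack: []
LOAD_CONST → push 9. Stack: [9]
LOAD_FAST a → push 26. Stack: [9, 26]
BINARY_OP + → 9 + 26 = 35. Stack: [35]
LOAD_FAST_LOAD_FAST a,u → push 26,30. Stack: [35, 26, 30]
BINARY_OP ^ → 26 ^ 30 = 4. Stack: [35, 4]
BINARY_OP + → 35 + 4 = 39. Stack: [39]
STORE_FAST w → w=39. Stack: []
LOAD_FAST w → push 39. Stack: [39]
LOAD_CONST → push 2. Stack: [39, 2]
BINARY_OP + → 39 + 2 = 41. Stack: [41]
RETURN_VALUE → return 41.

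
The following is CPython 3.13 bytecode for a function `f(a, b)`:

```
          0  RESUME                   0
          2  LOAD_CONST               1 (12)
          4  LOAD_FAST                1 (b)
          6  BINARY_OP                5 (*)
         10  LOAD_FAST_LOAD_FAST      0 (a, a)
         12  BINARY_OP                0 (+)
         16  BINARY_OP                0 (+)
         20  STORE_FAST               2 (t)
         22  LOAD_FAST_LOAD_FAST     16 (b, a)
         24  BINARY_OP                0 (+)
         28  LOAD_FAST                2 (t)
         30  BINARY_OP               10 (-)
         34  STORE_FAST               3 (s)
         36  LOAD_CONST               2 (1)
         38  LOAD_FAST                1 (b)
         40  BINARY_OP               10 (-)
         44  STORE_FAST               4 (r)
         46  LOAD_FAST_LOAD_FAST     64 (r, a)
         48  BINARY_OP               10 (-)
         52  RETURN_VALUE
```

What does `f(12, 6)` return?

-17

LOAD_CONST → push 12. Stack: [12]
LOAD_FAST b → push 6. Stack: [12, 6]
BINARY_OP * → 12 * 6 = 72. Stack: [72]
LOAD_FAST_LOAD_FAST a,a → push 12,12. Stack: [72, 12, 12]
BINARY_OP + → 12 + 12 = 24. Stack: [72, 24]
BINARY_OP + → 72 + 24 = 96. Stack: [96]
STORE_FAST t → t=96. Stack: []
LOAD_FAST_LOAD_FAST b,a → push 6,12. Stack: [6, 12]
BINARY_OP + → 6 + 12 = 18. Stack: [18]
LOAD_FAST t → push 96. Stack: [18, 96]
BINARY_OP - → 18 - 96 = -78. Stack: [-78]
STORE_FAST s → s=-78. Stack: []
LOAD_CONST → push 1. Stack: [1]
LOAD_FAST b → push 6. Stack: [1, 6]
BINARY_OP - → 1 - 6 = -5. Stack: [-5]
STORE_FAST r → r=-5. Stack: []
LOAD_FAST_LOAD_FAST r,a → push -5,12. Stack: [-5, 12]
BINARY_OP - → -5 - 12 = -17. Stack: [-17]
RETURN_VALUE → return -17.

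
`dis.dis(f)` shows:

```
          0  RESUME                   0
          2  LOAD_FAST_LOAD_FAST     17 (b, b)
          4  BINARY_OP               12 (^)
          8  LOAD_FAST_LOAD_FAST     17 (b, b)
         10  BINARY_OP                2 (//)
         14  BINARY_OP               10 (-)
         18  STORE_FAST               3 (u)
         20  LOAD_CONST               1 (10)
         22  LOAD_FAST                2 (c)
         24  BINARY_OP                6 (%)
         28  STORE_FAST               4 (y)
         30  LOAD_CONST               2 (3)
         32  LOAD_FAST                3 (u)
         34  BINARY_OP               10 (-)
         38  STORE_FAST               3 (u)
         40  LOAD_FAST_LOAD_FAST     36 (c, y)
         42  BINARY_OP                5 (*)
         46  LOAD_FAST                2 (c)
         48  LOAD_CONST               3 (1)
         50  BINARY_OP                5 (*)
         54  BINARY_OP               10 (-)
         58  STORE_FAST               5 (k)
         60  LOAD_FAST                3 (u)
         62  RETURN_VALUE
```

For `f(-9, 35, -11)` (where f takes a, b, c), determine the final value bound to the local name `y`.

LOAD_FAST_LOAD_FAST b,b → push 35,35. Stack: [35, 35]
BINARY_OP ^ → 35 ^ 35 = 0. Stack: [0]
LOAD_FAST_LOAD_FAST b,b → push 35,35. Stack: [0, 35, 35]
BINARY_OP // → 35 // 35 = 1. Stack: [0, 1]
BINARY_OP - → 0 - 1 = -1. Stack: [-1]
STORE_FAST u → u=-1. Stack: []
LOAD_CONST → push 10. Stack: [10]
LOAD_FAST c → push -11. Stack: [10, -11]
BINARY_OP % → 10 % -11 = -1. Stack: [-1]
STORE_FAST y → y=-1. Stack: []
LOAD_CONST → push 3. Stack: [3]
LOAD_FAST u → push -1. Stack: [3, -1]
BINARY_OP - → 3 - -1 = 4. Stack: [4]
STORE_FAST u → u=4. Stack: []
LOAD_FAST_LOAD_FAST c,y → push -11,-1. Stack: [-11, -1]
BINARY_OP * → -11 * -1 = 11. Stack: [11]
LOAD_FAST c → push -11. Stack: [11, -11]
LOAD_CONST → push 1. Stack: [11, -11, 1]
BINARY_OP * → -11 * 1 = -11. Stack: [11, -11]
BINARY_OP - → 11 - -11 = 22. Stack: [22]
STORE_FAST k → k=22. Stack: []
LOAD_FAST u → push 4. Stack: [4]
RETURN_VALUE → return 4.

-1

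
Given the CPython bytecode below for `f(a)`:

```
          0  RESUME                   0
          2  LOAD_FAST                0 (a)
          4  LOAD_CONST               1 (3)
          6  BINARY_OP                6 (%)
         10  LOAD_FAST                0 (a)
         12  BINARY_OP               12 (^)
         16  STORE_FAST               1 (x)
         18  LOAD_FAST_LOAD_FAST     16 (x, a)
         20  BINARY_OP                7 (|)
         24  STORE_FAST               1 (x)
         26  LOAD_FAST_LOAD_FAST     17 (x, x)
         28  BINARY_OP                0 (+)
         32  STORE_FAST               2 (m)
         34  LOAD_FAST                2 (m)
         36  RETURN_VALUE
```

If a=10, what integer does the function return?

22

LOAD_FAST a → push 10. Stack: [10]
LOAD_CONST → push 3. Stack: [10, 3]
BINARY_OP % → 10 % 3 = 1. Stack: [1]
LOAD_FAST a → push 10. Stack: [1, 10]
BINARY_OP ^ → 1 ^ 10 = 11. Stack: [11]
STORE_FAST x → x=11. Stack: []
LOAD_FAST_LOAD_FAST x,a → push 11,10. Stack: [11, 10]
BINARY_OP | → 11 | 10 = 11. Stack: [11]
STORE_FAST x → x=11. Stack: []
LOAD_FAST_LOAD_FAST x,x → push 11,11. Stack: [11, 11]
BINARY_OP + → 11 + 11 = 22. Stack: [22]
STORE_FAST m → m=22. Stack: []
LOAD_FAST m → push 22. Stack: [22]
RETURN_VALUE → return 22.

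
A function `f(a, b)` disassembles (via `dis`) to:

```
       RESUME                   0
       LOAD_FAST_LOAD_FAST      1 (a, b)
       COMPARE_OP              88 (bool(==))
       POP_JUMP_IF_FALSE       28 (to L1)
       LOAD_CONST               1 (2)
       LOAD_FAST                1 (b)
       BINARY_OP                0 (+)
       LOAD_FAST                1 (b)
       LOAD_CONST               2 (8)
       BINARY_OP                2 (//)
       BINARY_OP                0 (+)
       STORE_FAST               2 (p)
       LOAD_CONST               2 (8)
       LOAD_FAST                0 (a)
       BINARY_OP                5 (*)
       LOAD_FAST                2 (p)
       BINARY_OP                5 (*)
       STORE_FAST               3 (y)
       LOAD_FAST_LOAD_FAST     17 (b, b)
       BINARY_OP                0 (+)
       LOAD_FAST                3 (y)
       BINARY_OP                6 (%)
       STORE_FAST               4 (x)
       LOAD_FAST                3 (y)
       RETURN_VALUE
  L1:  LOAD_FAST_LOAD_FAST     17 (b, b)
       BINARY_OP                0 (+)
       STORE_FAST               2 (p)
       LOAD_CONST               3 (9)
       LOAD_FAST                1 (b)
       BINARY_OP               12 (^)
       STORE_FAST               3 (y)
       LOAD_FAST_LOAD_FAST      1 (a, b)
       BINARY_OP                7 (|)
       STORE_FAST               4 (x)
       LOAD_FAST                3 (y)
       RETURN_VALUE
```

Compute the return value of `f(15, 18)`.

LOAD_FAST_LOAD_FAST a,b → push 15,18. Stack: [15, 18]
COMPARE_OP bool(==) → 15 vs 18 = False. Stack: [False]
POP_JUMP_IF_FALSE → pop False; jump. Stack: []
LOAD_FAST_LOAD_FAST b,b → push 18,18. Stack: [18, 18]
BINARY_OP + → 18 + 18 = 36. Stack: [36]
STORE_FAST p → p=36. Stack: []
LOAD_CONST → push 9. Stack: [9]
LOAD_FAST b → push 18. Stack: [9, 18]
BINARY_OP ^ → 9 ^ 18 = 27. Stack: [27]
STORE_FAST y → y=27. Stack: []
LOAD_FAST_LOAD_FAST a,b → push 15,18. Stack: [15, 18]
BINARY_OP | → 15 | 18 = 31. Stack: [31]
STORE_FAST x → x=31. Stack: []
LOAD_FAST y → push 27. Stack: [27]
RETURN_VALUE → return 27.

27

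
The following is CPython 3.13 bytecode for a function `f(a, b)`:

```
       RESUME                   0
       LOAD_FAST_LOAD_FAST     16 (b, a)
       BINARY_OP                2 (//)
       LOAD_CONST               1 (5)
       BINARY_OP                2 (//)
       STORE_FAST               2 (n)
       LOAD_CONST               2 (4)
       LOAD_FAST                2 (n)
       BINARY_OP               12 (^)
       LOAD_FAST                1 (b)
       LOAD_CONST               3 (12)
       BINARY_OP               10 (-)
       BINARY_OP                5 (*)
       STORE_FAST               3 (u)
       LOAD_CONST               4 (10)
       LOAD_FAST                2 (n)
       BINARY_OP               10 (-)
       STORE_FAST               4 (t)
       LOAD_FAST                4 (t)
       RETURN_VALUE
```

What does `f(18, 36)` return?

LOAD_FAST_LOAD_FAST b,a → push 36,18. Stack: [36, 18]
BINARY_OP // → 36 // 18 = 2. Stack: [2]
LOAD_CONST → push 5. Stack: [2, 5]
BINARY_OP // → 2 // 5 = 0. Stack: [0]
STORE_FAST n → n=0. Stack: []
LOAD_CONST → push 4. Stack: [4]
LOAD_FAST n → push 0. Stack: [4, 0]
BINARY_OP ^ → 4 ^ 0 = 4. Stack: [4]
LOAD_FAST b → push 36. Stack: [4, 36]
LOAD_CONST → push 12. Stack: [4, 36, 12]
BINARY_OP - → 36 - 12 = 24. Stack: [4, 24]
BINARY_OP * → 4 * 24 = 96. Stack: [96]
STORE_FAST u → u=96. Stack: []
LOAD_CONST → push 10. Stack: [10]
LOAD_FAST n → push 0. Stack: [10, 0]
BINARY_OP - → 10 - 0 = 10. Stack: [10]
STORE_FAST t → t=10. Stack: []
LOAD_FAST t → push 10. Stack: [10]
RETURN_VALUE → return 10.

10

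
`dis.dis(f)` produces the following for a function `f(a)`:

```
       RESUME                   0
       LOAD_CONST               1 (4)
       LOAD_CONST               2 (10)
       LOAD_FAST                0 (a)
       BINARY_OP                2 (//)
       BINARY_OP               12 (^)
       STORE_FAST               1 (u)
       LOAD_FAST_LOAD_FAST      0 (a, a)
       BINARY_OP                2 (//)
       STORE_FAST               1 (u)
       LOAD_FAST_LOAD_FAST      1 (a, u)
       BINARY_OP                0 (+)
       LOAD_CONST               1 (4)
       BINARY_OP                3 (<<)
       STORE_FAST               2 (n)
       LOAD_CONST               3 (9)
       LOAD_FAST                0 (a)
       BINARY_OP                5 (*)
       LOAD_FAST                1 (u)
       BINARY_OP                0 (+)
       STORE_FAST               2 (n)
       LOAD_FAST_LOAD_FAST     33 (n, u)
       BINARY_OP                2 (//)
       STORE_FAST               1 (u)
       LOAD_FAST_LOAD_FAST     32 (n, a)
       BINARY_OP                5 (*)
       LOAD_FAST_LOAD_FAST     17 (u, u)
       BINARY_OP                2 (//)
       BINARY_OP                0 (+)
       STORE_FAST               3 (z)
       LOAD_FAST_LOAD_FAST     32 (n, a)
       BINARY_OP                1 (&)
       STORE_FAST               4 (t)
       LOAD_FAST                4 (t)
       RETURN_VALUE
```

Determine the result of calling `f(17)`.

LOAD_CONST → push 4. Stack: [4]
LOAD_CONST → push 10. Stack: [4, 10]
LOAD_FAST a → push 17. Stack: [4, 10, 17]
BINARY_OP // → 10 // 17 = 0. Stack: [4, 0]
BINARY_OP ^ → 4 ^ 0 = 4. Stack: [4]
STORE_FAST u → u=4. Stack: []
LOAD_FAST_LOAD_FAST a,a → push 17,17. Stack: [17, 17]
BINARY_OP // → 17 // 17 = 1. Stack: [1]
STORE_FAST u → u=1. Stack: []
LOAD_FAST_LOAD_FAST a,u → push 17,1. Stack: [17, 1]
BINARY_OP + → 17 + 1 = 18. Stack: [18]
LOAD_CONST → push 4. Stack: [18, 4]
BINARY_OP << → 18 << 4 = 288. Stack: [288]
STORE_FAST n → n=288. Stack: []
LOAD_CONST → push 9. Stack: [9]
LOAD_FAST a → push 17. Stack: [9, 17]
BINARY_OP * → 9 * 17 = 153. Stack: [153]
LOAD_FAST u → push 1. Stack: [153, 1]
BINARY_OP + → 153 + 1 = 154. Stack: [154]
STORE_FAST n → n=154. Stack: []
LOAD_FAST_LOAD_FAST n,u → push 154,1. Stack: [154, 1]
BINARY_OP // → 154 // 1 = 154. Stack: [154]
STORE_FAST u → u=154. Stack: []
LOAD_FAST_LOAD_FAST n,a → push 154,17. Stack: [154, 17]
BINARY_OP * → 154 * 17 = 2618. Stack: [2618]
LOAD_FAST_LOAD_FAST u,u → push 154,154. Stack: [2618, 154, 154]
BINARY_OP // → 154 // 154 = 1. Stack: [2618, 1]
BINARY_OP + → 2618 + 1 = 2619. Stack: [2619]
STORE_FAST z → z=2619. Stack: []
LOAD_FAST_LOAD_FAST n,a → push 154,17. Stack: [154, 17]
BINARY_OP & → 154 & 17 = 16. Stack: [16]
STORE_FAST t → t=16. Stack: []
LOAD_FAST t → push 16. Stack: [16]
RETURN_VALUE → return 16.

16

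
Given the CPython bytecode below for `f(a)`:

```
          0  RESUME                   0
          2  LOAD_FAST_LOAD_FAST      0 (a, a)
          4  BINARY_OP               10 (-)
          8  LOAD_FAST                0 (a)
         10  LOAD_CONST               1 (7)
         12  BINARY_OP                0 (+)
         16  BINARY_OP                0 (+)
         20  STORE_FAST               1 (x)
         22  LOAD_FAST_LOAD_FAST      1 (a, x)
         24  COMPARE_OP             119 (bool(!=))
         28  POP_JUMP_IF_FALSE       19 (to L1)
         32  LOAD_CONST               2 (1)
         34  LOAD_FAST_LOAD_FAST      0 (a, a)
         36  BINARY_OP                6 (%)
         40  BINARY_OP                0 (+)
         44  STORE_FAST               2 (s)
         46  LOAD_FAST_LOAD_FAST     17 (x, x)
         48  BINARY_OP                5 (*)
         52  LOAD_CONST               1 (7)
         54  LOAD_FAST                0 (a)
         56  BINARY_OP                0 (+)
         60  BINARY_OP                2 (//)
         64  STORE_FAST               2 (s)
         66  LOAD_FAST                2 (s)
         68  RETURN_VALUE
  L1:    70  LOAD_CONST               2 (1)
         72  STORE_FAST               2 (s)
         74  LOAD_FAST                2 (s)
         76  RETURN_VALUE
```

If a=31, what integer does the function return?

LOAD_FAST_LOAD_FAST a,a → push 31,31. Stack: [31, 31]
BINARY_OP - → 31 - 31 = 0. Stack: [0]
LOAD_FAST a → push 31. Stack: [0, 31]
LOAD_CONST → push 7. Stack: [0, 31, 7]
BINARY_OP + → 31 + 7 = 38. Stack: [0, 38]
BINARY_OP + → 0 + 38 = 38. Stack: [38]
STORE_FAST x → x=38. Stack: []
LOAD_FAST_LOAD_FAST a,x → push 31,38. Stack: [31, 38]
COMPARE_OP bool(!=) → 31 vs 38 = True. Stack: [True]
POP_JUMP_IF_FALSE → pop True; no jump. Stack: []
LOAD_CONST → push 1. Stack: [1]
LOAD_FAST_LOAD_FAST a,a → push 31,31. Stack: [1, 31, 31]
BINARY_OP % → 31 % 31 = 0. Stack: [1, 0]
BINARY_OP + → 1 + 0 = 1. Stack: [1]
STORE_FAST s → s=1. Stack: []
LOAD_FAST_LOAD_FAST x,x → push 38,38. Stack: [38, 38]
BINARY_OP * → 38 * 38 = 1444. Stack: [1444]
LOAD_CONST → push 7. Stack: [1444, 7]
LOAD_FAST a → push 31. Stack: [1444, 7, 31]
BINARY_OP + → 7 + 31 = 38. Stack: [1444, 38]
BINARY_OP // → 1444 // 38 = 38. Stack: [38]
STORE_FAST s → s=38. Stack: []
LOAD_FAST s → push 38. Stack: [38]
RETURN_VALUE → return 38.

38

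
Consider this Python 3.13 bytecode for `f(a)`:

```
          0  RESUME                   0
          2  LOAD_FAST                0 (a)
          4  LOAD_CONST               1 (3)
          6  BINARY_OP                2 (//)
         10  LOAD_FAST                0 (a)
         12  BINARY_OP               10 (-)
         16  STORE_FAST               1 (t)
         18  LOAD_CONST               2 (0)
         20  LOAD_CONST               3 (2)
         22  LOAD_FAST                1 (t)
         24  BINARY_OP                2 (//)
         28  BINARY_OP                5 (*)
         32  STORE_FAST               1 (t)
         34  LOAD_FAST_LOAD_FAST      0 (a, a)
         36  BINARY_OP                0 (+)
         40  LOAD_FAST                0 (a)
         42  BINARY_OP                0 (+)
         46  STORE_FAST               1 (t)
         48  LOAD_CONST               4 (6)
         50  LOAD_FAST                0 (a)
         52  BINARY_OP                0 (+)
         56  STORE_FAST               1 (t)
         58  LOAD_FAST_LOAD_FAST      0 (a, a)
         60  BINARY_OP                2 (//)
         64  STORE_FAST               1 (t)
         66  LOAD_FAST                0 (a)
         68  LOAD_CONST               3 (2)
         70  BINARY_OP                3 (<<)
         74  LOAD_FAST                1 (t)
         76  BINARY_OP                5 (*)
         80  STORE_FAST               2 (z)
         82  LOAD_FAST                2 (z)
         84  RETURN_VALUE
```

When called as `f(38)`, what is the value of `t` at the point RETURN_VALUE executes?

1

LOAD_FAST a → push 38. Stack: [38]
LOAD_CONST → push 3. Stack: [38, 3]
BINARY_OP // → 38 // 3 = 12. Stack: [12]
LOAD_FAST a → push 38. Stack: [12, 38]
BINARY_OP - → 12 - 38 = -26. Stack: [-26]
STORE_FAST t → t=-26. Stack: []
LOAD_CONST → push 0. Stack: [0]
LOAD_CONST → push 2. Stack: [0, 2]
LOAD_FAST t → push -26. Stack: [0, 2, -26]
BINARY_OP // → 2 // -26 = -1. Stack: [0, -1]
BINARY_OP * → 0 * -1 = 0. Stack: [0]
STORE_FAST t → t=0. Stack: []
LOAD_FAST_LOAD_FAST a,a → push 38,38. Stack: [38, 38]
BINARY_OP + → 38 + 38 = 76. Stack: [76]
LOAD_FAST a → push 38. Stack: [76, 38]
BINARY_OP + → 76 + 38 = 114. Stack: [114]
STORE_FAST t → t=114. Stack: []
LOAD_CONST → push 6. Stack: [6]
LOAD_FAST a → push 38. Stack: [6, 38]
BINARY_OP + → 6 + 38 = 44. Stack: [44]
STORE_FAST t → t=44. Stack: []
LOAD_FAST_LOAD_FAST a,a → push 38,38. Stack: [38, 38]
BINARY_OP // → 38 // 38 = 1. Stack: [1]
STORE_FAST t → t=1. Stack: []
LOAD_FAST a → push 38. Stack: [38]
LOAD_CONST → push 2. Stack: [38, 2]
BINARY_OP << → 38 << 2 = 152. Stack: [152]
LOAD_FAST t → push 1. Stack: [152, 1]
BINARY_OP * → 152 * 1 = 152. Stack: [152]
STORE_FAST z → z=152. Stack: []
LOAD_FAST z → push 152. Stack: [152]
RETURN_VALUE → return 152.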